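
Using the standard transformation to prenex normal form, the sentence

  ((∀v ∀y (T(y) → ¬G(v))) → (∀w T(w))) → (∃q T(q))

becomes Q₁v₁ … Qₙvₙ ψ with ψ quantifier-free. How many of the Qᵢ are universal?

Eliminate → and ↔ using ¬ and ∨.
  ¬(¬(∀v ∀y (¬T(y) ∨ ¬G(v))) ∨ (∀w T(w))) ∨ (∃q T(q))
Drive negations inward (¬∀x A ≡ ∃x ¬A, ¬∃x A ≡ ∀x ¬A, De Morgan for ∧/∨):
  (∀v ∀y (¬T(y) ∨ ¬G(v))) ∧ (∃w ¬T(w)) ∨ (∃q T(q))
Finally move all quantifiers to the prefix:
  ∀v ∀y ∃w ∃q ((¬T(y) ∨ ¬G(v)) ∧ ¬T(w) ∨ T(q))
The prefix is ∀v ∀y ∃w ∃q: 2 universal, 2 existential.

2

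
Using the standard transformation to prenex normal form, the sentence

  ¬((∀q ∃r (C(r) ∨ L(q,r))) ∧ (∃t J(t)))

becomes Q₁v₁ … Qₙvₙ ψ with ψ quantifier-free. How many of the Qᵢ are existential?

Push ¬ through the quantifiers and connectives to reach negation normal form:
  (∃q ∀r (¬C(r) ∧ ¬L(q,r))) ∨ (∀t ¬J(t))
Finally move all quantifiers to the prefix:
  ∃q ∀r ∀t (¬C(r) ∧ ¬L(q,r) ∨ ¬J(t))
The prefix is ∃q ∀r ∀t: 2 universal, 1 existential.

1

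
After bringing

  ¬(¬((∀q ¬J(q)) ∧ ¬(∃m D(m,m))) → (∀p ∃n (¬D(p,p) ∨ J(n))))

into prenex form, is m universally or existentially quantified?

Eliminate → and ↔ using ¬ and ∨.
  ¬(¬¬((∀q ¬J(q)) ∧ ¬(∃m D(m,m))) ∨ (∀p ∃n (¬D(p,p) ∨ J(n))))
Move each ¬ inward, flipping quantifiers it crosses:
  ((∃q J(q)) ∨ (∃m D(m,m))) ∧ (∃p ∀n (D(p,p) ∧ ¬J(n)))
All bound variables are already distinct, so no renaming is needed.
Extract every quantifier outward, since the variables are now distinct and don't occur free across branches:
  ∃q ∃m ∃p ∀n ((J(q) ∨ D(m,m)) ∧ D(p,p) ∧ ¬J(n))
The quantifier ∃m sits under an even number of negations (counting the antecedent side of each →), so it remains existential.

existential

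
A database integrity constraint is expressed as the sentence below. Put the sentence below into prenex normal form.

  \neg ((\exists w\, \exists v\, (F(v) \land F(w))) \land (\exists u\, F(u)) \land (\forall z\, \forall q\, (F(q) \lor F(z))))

Drive negations inward (¬∀x A ≡ ∃x ¬A, ¬∃x A ≡ ∀x ¬A, De Morgan for ∧/∨):
  (\forall w\, \forall v\, (\neg F(v) \lor \neg F(w))) \lor (\forall u\, \neg F(u)) \lor (\exists z\, \exists q\, (\neg F(q) \land \neg F(z)))
Pull the quantifiers to the front (each side's bound variable is not free in the other side):
  \forall w\, \forall v\, \forall u\, \exists z\, \exists q\, (\neg F(v) \lor \neg F(w) \lor \neg F(u) \lor \neg F(q) \land \neg F(z))

\forall w\, \forall v\, \forall u\, \exists z\, \exists q\, (\neg F(v) \lor \neg F(w) \lor \neg F(u) \lor \neg F(q) \land \neg F(z))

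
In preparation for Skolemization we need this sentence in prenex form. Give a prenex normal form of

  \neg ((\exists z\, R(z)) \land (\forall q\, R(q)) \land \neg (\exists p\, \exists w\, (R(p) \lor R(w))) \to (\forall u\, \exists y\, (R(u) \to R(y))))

\exists z\, \forall q\, \forall p\, \forall w\, \exists u\, \forall y\, (R(z) \land R(q) \land \neg R(p) \land \neg R(w) \land R(u) \land \neg R(y))

First replace A → B with ¬A ∨ B.
  \neg (\neg ((\exists z\, R(z)) \land (\forall q\, R(q)) \land \neg (\exists p\, \exists w\, (R(p) \lor R(w)))) \lor (\forall u\, \exists y\, (\neg R(u) \lor R(y))))
Push ¬ through the quantifiers and connectives to reach negation normal form:
  (\exists z\, R(z)) \land (\forall q\, R(q)) \land (\forall p\, \forall w\, (\neg R(p) \land \neg R(w))) \land (\exists u\, \forall y\, (R(u) \land \neg R(y)))
All bound variables are already distinct, so no renaming is needed.
Finally move all quantifiers to the prefix:
  \exists z\, \forall q\, \forall p\, \forall w\, \exists u\, \forall y\, (R(z) \land R(q) \land \neg R(p) \land \neg R(w) \land R(u) \land \neg R(y))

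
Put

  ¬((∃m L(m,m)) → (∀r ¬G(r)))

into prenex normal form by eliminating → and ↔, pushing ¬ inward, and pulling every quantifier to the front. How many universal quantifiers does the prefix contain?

0

First replace A → B with ¬A ∨ B.
  ¬(¬(∃m L(m,m)) ∨ (∀r ¬G(r)))
Move each ¬ inward, flipping quantifiers it crosses:
  (∃m L(m,m)) ∧ (∃r G(r))
All bound variables are already distinct, so no renaming is needed.
Finally move all quantifiers to the prefix:
  ∃m ∃r (L(m,m) ∧ G(r))
The prefix is ∃m ∃r: 0 universal, 2 existential.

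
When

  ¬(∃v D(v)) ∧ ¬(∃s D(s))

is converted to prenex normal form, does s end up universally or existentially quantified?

Move each ¬ inward, flipping quantifiers it crosses:
  (∀v ¬D(v)) ∧ (∀s ¬D(s))
All bound variables are already distinct, so no renaming is needed.
Extract every quantifier outward, since the variables are now distinct and don't occur free across branches:
  ∀v ∀s (¬D(v) ∧ ¬D(s))
The quantifier ∃s sits under an odd number of negations, so it flips to ∀s.

universal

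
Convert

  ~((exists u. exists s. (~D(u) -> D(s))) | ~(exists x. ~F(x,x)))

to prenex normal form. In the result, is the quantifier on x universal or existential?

Eliminate → and ↔ using ¬ and ∨.
  ~((exists u. exists s. (~~D(u) | D(s))) | ~(exists x. ~F(x,x)))
Drive negations inward (¬∀x A ≡ ∃x ¬A, ¬∃x A ≡ ∀x ¬A, De Morgan for ∧/∨):
  (forall u. forall s. (~D(u) & ~D(s))) & (exists x. ~F(x,x))
Extract every quantifier outward, since the variables are now distinct and don't occur free across branches:
  forall u. forall s. exists x. (~D(u) & ~D(s) & ~F(x,x))
The quantifier exists x sits under an even number of negations (counting the antecedent side of each →), so it remains existential.

existential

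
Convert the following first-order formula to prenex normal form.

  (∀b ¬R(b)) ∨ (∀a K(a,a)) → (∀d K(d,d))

Rewrite implications/biconditionals: A → B as ¬A ∨ B.
  ¬((∀b ¬R(b)) ∨ (∀a K(a,a))) ∨ (∀d K(d,d))
Push ¬ through the quantifiers and connectives to reach negation normal form:
  (∃b R(b)) ∧ (∃a ¬K(a,a)) ∨ (∀d K(d,d))
Extract every quantifier outward, since the variables are now distinct and don't occur free across branches:
  ∃b ∃a ∀d (R(b) ∧ ¬K(a,a) ∨ K(d,d))

∃b ∃a ∀d (R(b) ∧ ¬K(a,a) ∨ K(d,d))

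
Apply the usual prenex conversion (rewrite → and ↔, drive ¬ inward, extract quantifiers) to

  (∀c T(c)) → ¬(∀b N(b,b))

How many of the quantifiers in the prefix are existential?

2

Eliminate → and ↔ using ¬ and ∨.
  ¬(∀c T(c)) ∨ ¬(∀b N(b,b))
Push ¬ through the quantifiers and connectives to reach negation normal form:
  (∃c ¬T(c)) ∨ (∃b ¬N(b,b))
Pull the quantifiers to the front (each side's bound variable is not free in the other side):
  ∃c ∃b (¬T(c) ∨ ¬N(b,b))
The prefix is ∃c ∃b: 0 universal, 2 existential.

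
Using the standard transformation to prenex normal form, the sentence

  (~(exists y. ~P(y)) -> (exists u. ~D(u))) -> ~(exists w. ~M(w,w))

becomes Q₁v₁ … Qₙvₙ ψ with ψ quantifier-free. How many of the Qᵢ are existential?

0

First replace A → B with ¬A ∨ B.
  ~(~~(exists y. ~P(y)) | (exists u. ~D(u))) | ~(exists w. ~M(w,w))
Move each ¬ inward, flipping quantifiers it crosses:
  (forall y. P(y)) & (forall u. D(u)) | (forall w. M(w,w))
Extract every quantifier outward, since the variables are now distinct and don't occur free across branches:
  forall y. forall u. forall w. (P(y) & D(u) | M(w,w))
The prefix is forall y forall u forall w: 3 universal, 0 existential.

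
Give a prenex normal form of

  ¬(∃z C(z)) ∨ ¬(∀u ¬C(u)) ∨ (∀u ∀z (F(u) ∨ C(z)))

∀z ∃u ∀y ∀p (¬C(z) ∨ C(u) ∨ F(y) ∨ C(p))

Push ¬ through the quantifiers and connectives to reach negation normal form:
  (∀z ¬C(z)) ∨ (∃u C(u)) ∨ (∀u ∀z (F(u) ∨ C(z)))
Give each quantifier a distinct variable: u↦y, z↦p.
  (∀z ¬C(z)) ∨ (∃u C(u)) ∨ (∀y ∀p (F(y) ∨ C(p)))
Extract every quantifier outward, since the variables are now distinct and don't occur free across branches:
  ∀z ∃u ∀y ∀p (¬C(z) ∨ C(u) ∨ F(y) ∨ C(p))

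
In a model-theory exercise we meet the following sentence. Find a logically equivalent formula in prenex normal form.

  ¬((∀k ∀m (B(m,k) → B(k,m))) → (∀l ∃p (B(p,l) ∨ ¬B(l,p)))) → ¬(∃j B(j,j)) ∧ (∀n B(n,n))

First replace A → B with ¬A ∨ B.
  ¬¬(¬(∀k ∀m (¬B(m,k) ∨ B(k,m))) ∨ (∀l ∃p (B(p,l) ∨ ¬B(l,p)))) ∨ ¬(∃j B(j,j)) ∧ (∀n B(n,n))
Move each ¬ inward, flipping quantifiers it crosses:
  (∃k ∃m (B(m,k) ∧ ¬B(k,m))) ∨ (∀l ∃p (B(p,l) ∨ ¬B(l,p))) ∨ (∀j ¬B(j,j)) ∧ (∀n B(n,n))
All bound variables are already distinct, so no renaming is needed.
Pull the quantifiers to the front (each side's bound variable is not free in the other side):
  ∃k ∃m ∀l ∃p ∀j ∀n (B(m,k) ∧ ¬B(k,m) ∨ B(p,l) ∨ ¬B(l,p) ∨ ¬B(j,j) ∧ B(n,n))

∃k ∃m ∀l ∃p ∀j ∀n (B(m,k) ∧ ¬B(k,m) ∨ B(p,l) ∨ ¬B(l,p) ∨ ¬B(j,j) ∧ B(n,n))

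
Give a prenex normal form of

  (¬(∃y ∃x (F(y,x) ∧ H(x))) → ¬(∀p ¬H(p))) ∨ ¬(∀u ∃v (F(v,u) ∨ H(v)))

∃y ∃x ∃p ∃u ∀v (F(y,x) ∧ H(x) ∨ H(p) ∨ ¬F(v,u) ∧ ¬H(v))

Rewrite implications/biconditionals: A → B as ¬A ∨ B.
  ¬¬(∃y ∃x (F(y,x) ∧ H(x))) ∨ ¬(∀p ¬H(p)) ∨ ¬(∀u ∃v (F(v,u) ∨ H(v)))
Push ¬ through the quantifiers and connectives to reach negation normal form:
  (∃y ∃x (F(y,x) ∧ H(x))) ∨ (∃p H(p)) ∨ (∃u ∀v (¬F(v,u) ∧ ¬H(v)))
All bound variables are already distinct, so no renaming is needed.
Extract every quantifier outward, since the variables are now distinct and don't occur free across branches:
  ∃y ∃x ∃p ∃u ∀v (F(y,x) ∧ H(x) ∨ H(p) ∨ ¬F(v,u) ∧ ¬H(v))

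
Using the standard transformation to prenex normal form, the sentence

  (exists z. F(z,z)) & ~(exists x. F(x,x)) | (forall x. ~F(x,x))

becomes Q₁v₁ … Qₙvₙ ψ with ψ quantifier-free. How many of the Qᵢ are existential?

Push ¬ through the quantifiers and connectives to reach negation normal form:
  (exists z. F(z,z)) & (forall x. ~F(x,x)) | (forall x. ~F(x,x))
Rename bound variables to avoid capture: x↦r.
  (exists z. F(z,z)) & (forall x. ~F(x,x)) | (forall r. ~F(r,r))
Finally move all quantifiers to the prefix:
  exists z. forall x. forall r. (F(z,z) & ~F(x,x) | ~F(r,r))
The prefix is exists z forall x forall r: 2 universal, 1 existential.

1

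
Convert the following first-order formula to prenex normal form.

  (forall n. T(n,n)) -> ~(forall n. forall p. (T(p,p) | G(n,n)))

exists n. exists v1. exists p. (~T(n,n) | ~T(p,p) & ~G(v1,v1))

Eliminate → and ↔ using ¬ and ∨.
  ~(forall n. T(n,n)) | ~(forall n. forall p. (T(p,p) | G(n,n)))
Push ¬ through the quantifiers and connectives to reach negation normal form:
  (exists n. ~T(n,n)) | (exists n. exists p. (~T(p,p) & ~G(n,n)))
Rename bound variables to avoid capture: n↦v1.
  (exists n. ~T(n,n)) | (exists v1. exists p. (~T(p,p) & ~G(v1,v1)))
Finally move all quantifiers to the prefix:
  exists n. exists v1. exists p. (~T(n,n) | ~T(p,p) & ~G(v1,v1))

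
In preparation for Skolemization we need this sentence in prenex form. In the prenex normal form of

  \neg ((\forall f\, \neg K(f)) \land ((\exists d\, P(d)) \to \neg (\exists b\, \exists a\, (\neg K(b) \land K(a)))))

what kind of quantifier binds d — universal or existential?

Eliminate → and ↔ using ¬ and ∨.
  \neg ((\forall f\, \neg K(f)) \land (\neg (\exists d\, P(d)) \lor \neg (\exists b\, \exists a\, (\neg K(b) \land K(a)))))
Drive negations inward (¬∀x A ≡ ∃x ¬A, ¬∃x A ≡ ∀x ¬A, De Morgan for ∧/∨):
  (\exists f\, K(f)) \lor (\exists d\, P(d)) \land (\exists b\, \exists a\, (\neg K(b) \land K(a)))
Pull the quantifiers to the front (each side's bound variable is not free in the other side):
  \exists f\, \exists d\, \exists b\, \exists a\, (K(f) \lor P(d) \land \neg K(b) \land K(a))
The quantifier \exists d sits under an even number of negations (counting the antecedent side of each →), so it remains existential.

existential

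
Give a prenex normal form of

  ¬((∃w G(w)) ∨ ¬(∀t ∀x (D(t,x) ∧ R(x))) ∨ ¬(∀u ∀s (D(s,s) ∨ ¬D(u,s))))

∀w ∀t ∀x ∀u ∀s (¬G(w) ∧ D(t,x) ∧ R(x) ∧ (D(s,s) ∨ ¬D(u,s)))

Move each ¬ inward, flipping quantifiers it crosses:
  (∀w ¬G(w)) ∧ (∀t ∀x (D(t,x) ∧ R(x))) ∧ (∀u ∀s (D(s,s) ∨ ¬D(u,s)))
Extract every quantifier outward, since the variables are now distinct and don't occur free across branches:
  ∀w ∀t ∀x ∀u ∀s (¬G(w) ∧ D(t,x) ∧ R(x) ∧ (D(s,s) ∨ ¬D(u,s)))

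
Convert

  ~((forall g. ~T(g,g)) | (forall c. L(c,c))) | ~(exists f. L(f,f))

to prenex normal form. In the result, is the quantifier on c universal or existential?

existential

Push ¬ through the quantifiers and connectives to reach negation normal form:
  (exists g. T(g,g)) & (exists c. ~L(c,c)) | (forall f. ~L(f,f))
Pull the quantifiers to the front (each side's bound variable is not free in the other side):
  exists g. exists c. forall f. (T(g,g) & ~L(c,c) | ~L(f,f))
The quantifier forall c sits under an odd number of negations, so it flips to exists c.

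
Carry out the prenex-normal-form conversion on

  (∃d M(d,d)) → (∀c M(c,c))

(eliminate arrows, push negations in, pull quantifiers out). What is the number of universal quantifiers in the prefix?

Eliminate → and ↔ using ¬ and ∨.
  ¬(∃d M(d,d)) ∨ (∀c M(c,c))
Drive negations inward (¬∀x A ≡ ∃x ¬A, ¬∃x A ≡ ∀x ¬A, De Morgan for ∧/∨):
  (∀d ¬M(d,d)) ∨ (∀c M(c,c))
All bound variables are already distinct, so no renaming is needed.
Finally move all quantifiers to the prefix:
  ∀d ∀c (¬M(d,d) ∨ M(c,c))
The prefix is ∀d ∀c: 2 universal, 0 existential.

2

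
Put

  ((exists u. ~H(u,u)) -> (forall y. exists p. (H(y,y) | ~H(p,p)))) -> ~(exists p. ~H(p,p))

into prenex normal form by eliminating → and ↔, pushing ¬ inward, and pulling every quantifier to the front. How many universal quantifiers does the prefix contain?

First replace A → B with ¬A ∨ B.
  ~(~(exists u. ~H(u,u)) | (forall y. exists p. (H(y,y) | ~H(p,p)))) | ~(exists p. ~H(p,p))
Move each ¬ inward, flipping quantifiers it crosses:
  (exists u. ~H(u,u)) & (exists y. forall p. (~H(y,y) & H(p,p))) | (forall p. H(p,p))
Rename bound variables to avoid capture: p↦c.
  (exists u. ~H(u,u)) & (exists y. forall p. (~H(y,y) & H(p,p))) | (forall c. H(c,c))
Pull the quantifiers to the front (each side's bound variable is not free in the other side):
  exists u. exists y. forall p. forall c. (~H(u,u) & ~H(y,y) & H(p,p) | H(c,c))
The prefix is exists u exists y forall p forall c: 2 universal, 2 existential.

2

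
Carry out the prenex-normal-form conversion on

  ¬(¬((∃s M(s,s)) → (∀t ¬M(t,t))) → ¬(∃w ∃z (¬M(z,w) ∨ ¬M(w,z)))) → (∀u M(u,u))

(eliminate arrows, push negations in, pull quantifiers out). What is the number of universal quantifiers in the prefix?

5

Eliminate → and ↔ using ¬ and ∨.
  ¬¬(¬¬(¬(∃s M(s,s)) ∨ (∀t ¬M(t,t))) ∨ ¬(∃w ∃z (¬M(z,w) ∨ ¬M(w,z)))) ∨ (∀u M(u,u))
Drive negations inward (¬∀x A ≡ ∃x ¬A, ¬∃x A ≡ ∀x ¬A, De Morgan for ∧/∨):
  (∀s ¬M(s,s)) ∨ (∀t ¬M(t,t)) ∨ (∀w ∀z (M(z,w) ∧ M(w,z))) ∨ (∀u M(u,u))
Pull the quantifiers to the front (each side's bound variable is not free in the other side):
  ∀s ∀t ∀w ∀z ∀u (¬M(s,s) ∨ ¬M(t,t) ∨ M(z,w) ∧ M(w,z) ∨ M(u,u))
The prefix is ∀s ∀t ∀w ∀z ∀u: 5 universal, 0 existential.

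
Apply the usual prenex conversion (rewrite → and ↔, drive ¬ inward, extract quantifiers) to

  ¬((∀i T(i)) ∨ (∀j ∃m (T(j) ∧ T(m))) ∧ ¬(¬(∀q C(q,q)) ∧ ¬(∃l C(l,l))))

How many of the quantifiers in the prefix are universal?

Move each ¬ inward, flipping quantifiers it crosses:
  (∃i ¬T(i)) ∧ ((∃j ∀m (¬T(j) ∨ ¬T(m))) ∨ (∃q ¬C(q,q)) ∧ (∀l ¬C(l,l)))
Finally move all quantifiers to the prefix:
  ∃i ∃j ∀m ∃q ∀l (¬T(i) ∧ (¬T(j) ∨ ¬T(m) ∨ ¬C(q,q) ∧ ¬C(l,l)))
The prefix is ∃i ∃j ∀m ∃q ∀l: 2 universal, 3 existential.

2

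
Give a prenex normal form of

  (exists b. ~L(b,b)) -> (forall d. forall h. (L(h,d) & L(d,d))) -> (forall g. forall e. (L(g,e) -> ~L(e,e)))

forall b. exists d. exists h. forall g. forall e. (L(b,b) | ~L(h,d) | ~L(d,d) | ~L(g,e) | ~L(e,e))

First replace A → B with ¬A ∨ B.
  ~(exists b. ~L(b,b)) | ~(forall d. forall h. (L(h,d) & L(d,d))) | (forall g. forall e. (~L(g,e) | ~L(e,e)))
Drive negations inward (¬∀x A ≡ ∃x ¬A, ¬∃x A ≡ ∀x ¬A, De Morgan for ∧/∨):
  (forall b. L(b,b)) | (exists d. exists h. (~L(h,d) | ~L(d,d))) | (forall g. forall e. (~L(g,e) | ~L(e,e)))
All bound variables are already distinct, so no renaming is needed.
Finally move all quantifiers to the prefix:
  forall b. exists d. exists h. forall g. forall e. (L(b,b) | ~L(h,d) | ~L(d,d) | ~L(g,e) | ~L(e,e))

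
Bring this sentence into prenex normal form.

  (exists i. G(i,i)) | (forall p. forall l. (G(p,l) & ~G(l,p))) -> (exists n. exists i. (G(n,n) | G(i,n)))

Rewrite implications/biconditionals: A → B as ¬A ∨ B.
  ~((exists i. G(i,i)) | (forall p. forall l. (G(p,l) & ~G(l,p)))) | (exists n. exists i. (G(n,n) | G(i,n)))
Move each ¬ inward, flipping quantifiers it crosses:
  (forall i. ~G(i,i)) & (exists p. exists l. (~G(p,l) | G(l,p))) | (exists n. exists i. (G(n,n) | G(i,n)))
Give each quantifier a distinct variable: i↦b.
  (forall i. ~G(i,i)) & (exists p. exists l. (~G(p,l) | G(l,p))) | (exists n. exists b. (G(n,n) | G(b,n)))
Extract every quantifier outward, since the variables are now distinct and don't occur free across branches:
  forall i. exists p. exists l. exists n. exists b. (~G(i,i) & (~G(p,l) | G(l,p)) | G(n,n) | G(b,n))

forall i. exists p. exists l. exists n. exists b. (~G(i,i) & (~G(p,l) | G(l,p)) | G(n,n) | G(b,n))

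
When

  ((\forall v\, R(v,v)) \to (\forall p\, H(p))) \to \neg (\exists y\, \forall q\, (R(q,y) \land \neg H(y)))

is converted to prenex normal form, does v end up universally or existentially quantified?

universal

Eliminate → and ↔ using ¬ and ∨.
  \neg (\neg (\forall v\, R(v,v)) \lor (\forall p\, H(p))) \lor \neg (\exists y\, \forall q\, (R(q,y) \land \neg H(y)))
Move each ¬ inward, flipping quantifiers it crosses:
  (\forall v\, R(v,v)) \land (\exists p\, \neg H(p)) \lor (\forall y\, \exists q\, (\neg R(q,y) \lor H(y)))
All bound variables are already distinct, so no renaming is needed.
Finally move all quantifiers to the prefix:
  \forall v\, \exists p\, \forall y\, \exists q\, (R(v,v) \land \neg H(p) \lor \neg R(q,y) \lor H(y))
The quantifier \forall v sits under an even number of negations (counting the antecedent side of each →), so it remains universal.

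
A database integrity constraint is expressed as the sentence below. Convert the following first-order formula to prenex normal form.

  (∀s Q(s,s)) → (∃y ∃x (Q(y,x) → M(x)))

Rewrite implications/biconditionals: A → B as ¬A ∨ B.
  ¬(∀s Q(s,s)) ∨ (∃y ∃x (¬Q(y,x) ∨ M(x)))
Push ¬ through the quantifiers and connectives to reach negation normal form:
  (∃s ¬Q(s,s)) ∨ (∃y ∃x (¬Q(y,x) ∨ M(x)))
Extract every quantifier outward, since the variables are now distinct and don't occur free across branches:
  ∃s ∃y ∃x (¬Q(s,s) ∨ ¬Q(y,x) ∨ M(x))

∃s ∃y ∃x (¬Q(s,s) ∨ ¬Q(y,x) ∨ M(x))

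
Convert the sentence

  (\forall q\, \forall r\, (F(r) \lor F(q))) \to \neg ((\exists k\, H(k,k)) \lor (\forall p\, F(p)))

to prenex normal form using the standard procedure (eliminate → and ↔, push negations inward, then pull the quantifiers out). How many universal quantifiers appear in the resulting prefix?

1

Eliminate → and ↔ using ¬ and ∨.
  \neg (\forall q\, \forall r\, (F(r) \lor F(q))) \lor \neg ((\exists k\, H(k,k)) \lor (\forall p\, F(p)))
Drive negations inward (¬∀x A ≡ ∃x ¬A, ¬∃x A ≡ ∀x ¬A, De Morgan for ∧/∨):
  (\exists q\, \exists r\, (\neg F(r) \land \neg F(q))) \lor (\forall k\, \neg H(k,k)) \land (\exists p\, \neg F(p))
All bound variables are already distinct, so no renaming is needed.
Pull the quantifiers to the front (each side's bound variable is not free in the other side):
  \exists q\, \exists r\, \forall k\, \exists p\, (\neg F(r) \land \neg F(q) \lor \neg H(k,k) \land \neg F(p))
The prefix is \exists q \exists r \forall k \exists p: 1 universal, 3 existential.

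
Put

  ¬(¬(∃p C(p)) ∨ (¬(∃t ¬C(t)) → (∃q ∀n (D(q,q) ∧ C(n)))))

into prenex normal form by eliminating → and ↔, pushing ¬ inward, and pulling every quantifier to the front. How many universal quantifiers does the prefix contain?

Eliminate → and ↔ using ¬ and ∨.
  ¬(¬(∃p C(p)) ∨ ¬¬(∃t ¬C(t)) ∨ (∃q ∀n (D(q,q) ∧ C(n))))
Drive negations inward (¬∀x A ≡ ∃x ¬A, ¬∃x A ≡ ∀x ¬A, De Morgan for ∧/∨):
  (∃p C(p)) ∧ (∀t C(t)) ∧ (∀q ∃n (¬D(q,q) ∨ ¬C(n)))
Finally move all quantifiers to the prefix:
  ∃p ∀t ∀q ∃n (C(p) ∧ C(t) ∧ (¬D(q,q) ∨ ¬C(n)))
The prefix is ∃p ∀t ∀q ∃n: 2 universal, 2 existential.

2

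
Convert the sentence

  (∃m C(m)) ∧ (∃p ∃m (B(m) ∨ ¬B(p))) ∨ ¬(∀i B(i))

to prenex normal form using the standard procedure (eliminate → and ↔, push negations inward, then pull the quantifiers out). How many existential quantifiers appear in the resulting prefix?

Drive negations inward (¬∀x A ≡ ∃x ¬A, ¬∃x A ≡ ∀x ¬A, De Morgan for ∧/∨):
  (∃m C(m)) ∧ (∃p ∃m (B(m) ∨ ¬B(p))) ∨ (∃i ¬B(i))
Standardize variables apart so no two quantifiers bind the same name: m↦z1.
  (∃m C(m)) ∧ (∃p ∃z1 (B(z1) ∨ ¬B(p))) ∨ (∃i ¬B(i))
Pull the quantifiers to the front (each side's bound variable is not free in the other side):
  ∃m ∃p ∃z1 ∃i (C(m) ∧ (B(z1) ∨ ¬B(p)) ∨ ¬B(i))
The prefix is ∃m ∃p ∃z1 ∃i: 0 universal, 4 existential.

4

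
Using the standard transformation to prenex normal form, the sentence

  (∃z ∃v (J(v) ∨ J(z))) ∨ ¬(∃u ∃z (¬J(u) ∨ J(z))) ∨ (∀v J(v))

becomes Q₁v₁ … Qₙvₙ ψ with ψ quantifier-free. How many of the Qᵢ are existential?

2

Move each ¬ inward, flipping quantifiers it crosses:
  (∃z ∃v (J(v) ∨ J(z))) ∨ (∀u ∀z (J(u) ∧ ¬J(z))) ∨ (∀v J(v))
Give each quantifier a distinct variable: z↦q, v↦u1.
  (∃z ∃v (J(v) ∨ J(z))) ∨ (∀u ∀q (J(u) ∧ ¬J(q))) ∨ (∀u1 J(u1))
Finally move all quantifiers to the prefix:
  ∃z ∃v ∀u ∀q ∀u1 (J(v) ∨ J(z) ∨ J(u) ∧ ¬J(q) ∨ J(u1))
The prefix is ∃z ∃v ∀u ∀q ∀u1: 3 universal, 2 existential.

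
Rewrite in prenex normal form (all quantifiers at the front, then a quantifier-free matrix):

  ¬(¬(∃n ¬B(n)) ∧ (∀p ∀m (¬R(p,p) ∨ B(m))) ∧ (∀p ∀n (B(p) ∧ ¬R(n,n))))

Push ¬ through the quantifiers and connectives to reach negation normal form:
  (∃n ¬B(n)) ∨ (∃p ∃m (R(p,p) ∧ ¬B(m))) ∨ (∃p ∃n (¬B(p) ∨ R(n,n)))
Give each quantifier a distinct variable: p↦z, n↦w1.
  (∃n ¬B(n)) ∨ (∃p ∃m (R(p,p) ∧ ¬B(m))) ∨ (∃z ∃w1 (¬B(z) ∨ R(w1,w1)))
Finally move all quantifiers to the prefix:
  ∃n ∃p ∃m ∃z ∃w1 (¬B(n) ∨ R(p,p) ∧ ¬B(m) ∨ ¬B(z) ∨ R(w1,w1))

∃n ∃p ∃m ∃z ∃w1 (¬B(n) ∨ R(p,p) ∧ ¬B(m) ∨ ¬B(z) ∨ R(w1,w1))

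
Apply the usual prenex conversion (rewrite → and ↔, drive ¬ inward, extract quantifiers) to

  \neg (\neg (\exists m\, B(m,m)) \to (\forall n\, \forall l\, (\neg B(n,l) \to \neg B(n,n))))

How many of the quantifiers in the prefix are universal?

1

Eliminate → and ↔ using ¬ and ∨.
  \neg (\neg \neg (\exists m\, B(m,m)) \lor (\forall n\, \forall l\, (\neg \neg B(n,l) \lor \neg B(n,n))))
Push ¬ through the quantifiers and connectives to reach negation normal form:
  (\forall m\, \neg B(m,m)) \land (\exists n\, \exists l\, (\neg B(n,l) \land B(n,n)))
All bound variables are already distinct, so no renaming is needed.
Extract every quantifier outward, since the variables are now distinct and don't occur free across branches:
  \forall m\, \exists n\, \exists l\, (\neg B(m,m) \land \neg B(n,l) \land B(n,n))
The prefix is \forall m \exists n \exists l: 1 universal, 2 existential.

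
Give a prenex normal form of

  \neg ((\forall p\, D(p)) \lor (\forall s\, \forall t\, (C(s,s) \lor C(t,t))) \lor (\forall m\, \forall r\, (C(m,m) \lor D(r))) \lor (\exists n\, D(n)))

Drive negations inward (¬∀x A ≡ ∃x ¬A, ¬∃x A ≡ ∀x ¬A, De Morgan for ∧/∨):
  (\exists p\, \neg D(p)) \land (\exists s\, \exists t\, (\neg C(s,s) \land \neg C(t,t))) \land (\exists m\, \exists r\, (\neg C(m,m) \land \neg D(r))) \land (\forall n\, \neg D(n))
All bound variables are already distinct, so no renaming is needed.
Pull the quantifiers to the front (each side's bound variable is not free in the other side):
  \exists p\, \exists s\, \exists t\, \exists m\, \exists r\, \forall n\, (\neg D(p) \land \neg C(s,s) \land \neg C(t,t) \land \neg C(m,m) \land \neg D(r) \land \neg D(n))

\exists p\, \exists s\, \exists t\, \exists m\, \exists r\, \forall n\, (\neg D(p) \land \neg C(s,s) \land \neg C(t,t) \land \neg C(m,m) \land \neg D(r) \land \neg D(n))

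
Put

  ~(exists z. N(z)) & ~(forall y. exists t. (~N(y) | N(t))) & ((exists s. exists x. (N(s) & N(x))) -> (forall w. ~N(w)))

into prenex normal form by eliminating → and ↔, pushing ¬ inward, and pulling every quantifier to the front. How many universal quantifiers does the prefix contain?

Rewrite implications/biconditionals: A → B as ¬A ∨ B.
  ~(exists z. N(z)) & ~(forall y. exists t. (~N(y) | N(t))) & (~(exists s. exists x. (N(s) & N(x))) | (forall w. ~N(w)))
Move each ¬ inward, flipping quantifiers it crosses:
  (forall z. ~N(z)) & (exists y. forall t. (N(y) & ~N(t))) & ((forall s. forall x. (~N(s) | ~N(x))) | (forall w. ~N(w)))
All bound variables are already distinct, so no renaming is needed.
Pull the quantifiers to the front (each side's bound variable is not free in the other side):
  forall z. exists y. forall t. forall s. forall x. forall w. (~N(z) & N(y) & ~N(t) & (~N(s) | ~N(x) | ~N(w)))
The prefix is forall z exists y forall t forall s forall x forall w: 5 universal, 1 existential.

5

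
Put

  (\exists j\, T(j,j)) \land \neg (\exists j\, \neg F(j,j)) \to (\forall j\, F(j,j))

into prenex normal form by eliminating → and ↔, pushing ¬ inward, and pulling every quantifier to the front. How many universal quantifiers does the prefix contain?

First replace A → B with ¬A ∨ B.
  \neg ((\exists j\, T(j,j)) \land \neg (\exists j\, \neg F(j,j))) \lor (\forall j\, F(j,j))
Move each ¬ inward, flipping quantifiers it crosses:
  (\forall j\, \neg T(j,j)) \lor (\exists j\, \neg F(j,j)) \lor (\forall j\, F(j,j))
Rename bound variables to avoid capture: j↦z, j↦r.
  (\forall j\, \neg T(j,j)) \lor (\exists z\, \neg F(z,z)) \lor (\forall r\, F(r,r))
Extract every quantifier outward, since the variables are now distinct and don't occur free across branches:
  \forall j\, \exists z\, \forall r\, (\neg T(j,j) \lor \neg F(z,z) \lor F(r,r))
The prefix is \forall j \exists z \forall r: 2 universal, 1 existential.

2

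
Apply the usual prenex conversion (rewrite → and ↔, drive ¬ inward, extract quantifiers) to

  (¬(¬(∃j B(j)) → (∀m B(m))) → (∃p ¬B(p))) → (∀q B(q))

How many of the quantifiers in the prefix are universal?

First replace A → B with ¬A ∨ B.
  ¬(¬¬(¬¬(∃j B(j)) ∨ (∀m B(m))) ∨ (∃p ¬B(p))) ∨ (∀q B(q))
Move each ¬ inward, flipping quantifiers it crosses:
  (∀j ¬B(j)) ∧ (∃m ¬B(m)) ∧ (∀p B(p)) ∨ (∀q B(q))
All bound variables are already distinct, so no renaming is needed.
Pull the quantifiers to the front (each side's bound variable is not free in the other side):
  ∀j ∃m ∀p ∀q (¬B(j) ∧ ¬B(m) ∧ B(p) ∨ B(q))
The prefix is ∀j ∃m ∀p ∀q: 3 universal, 1 existential.

3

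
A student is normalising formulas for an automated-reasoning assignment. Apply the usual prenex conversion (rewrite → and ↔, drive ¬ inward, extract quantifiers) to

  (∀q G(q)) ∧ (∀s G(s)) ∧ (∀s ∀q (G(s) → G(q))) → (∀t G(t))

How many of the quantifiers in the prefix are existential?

Rewrite implications/biconditionals: A → B as ¬A ∨ B.
  ¬((∀q G(q)) ∧ (∀s G(s)) ∧ (∀s ∀q (¬G(s) ∨ G(q)))) ∨ (∀t G(t))
Push ¬ through the quantifiers and connectives to reach negation normal form:
  (∃q ¬G(q)) ∨ (∃s ¬G(s)) ∨ (∃s ∃q (G(s) ∧ ¬G(q))) ∨ (∀t G(t))
Standardize variables apart so no two quantifiers bind the same name: s↦x, q↦b.
  (∃q ¬G(q)) ∨ (∃s ¬G(s)) ∨ (∃x ∃b (G(x) ∧ ¬G(b))) ∨ (∀t G(t))
Finally move all quantifiers to the prefix:
  ∃q ∃s ∃x ∃b ∀t (¬G(q) ∨ ¬G(s) ∨ G(x) ∧ ¬G(b) ∨ G(t))
The prefix is ∃q ∃s ∃x ∃b ∀t: 1 universal, 4 existential.

4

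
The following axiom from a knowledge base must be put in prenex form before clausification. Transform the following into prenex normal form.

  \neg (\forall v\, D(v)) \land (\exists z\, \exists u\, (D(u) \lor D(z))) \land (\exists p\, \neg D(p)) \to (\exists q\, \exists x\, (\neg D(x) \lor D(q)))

First replace A → B with ¬A ∨ B.
  \neg (\neg (\forall v\, D(v)) \land (\exists z\, \exists u\, (D(u) \lor D(z))) \land (\exists p\, \neg D(p))) \lor (\exists q\, \exists x\, (\neg D(x) \lor D(q)))
Push ¬ through the quantifiers and connectives to reach negation normal form:
  (\forall v\, D(v)) \lor (\forall z\, \forall u\, (\neg D(u) \land \neg D(z))) \lor (\forall p\, D(p)) \lor (\exists q\, \exists x\, (\neg D(x) \lor D(q)))
Finally move all quantifiers to the prefix:
  \forall v\, \forall z\, \forall u\, \forall p\, \exists q\, \exists x\, (D(v) \lor \neg D(u) \land \neg D(z) \lor D(p) \lor \neg D(x) \lor D(q))

\forall v\, \forall z\, \forall u\, \forall p\, \exists q\, \exists x\, (D(v) \lor \neg D(u) \land \neg D(z) \lor D(p) \lor \neg D(x) \lor D(q))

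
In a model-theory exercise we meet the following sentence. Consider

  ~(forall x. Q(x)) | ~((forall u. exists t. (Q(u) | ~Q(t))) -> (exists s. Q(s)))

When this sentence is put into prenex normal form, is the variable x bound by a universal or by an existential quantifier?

existential

Eliminate → and ↔ using ¬ and ∨.
  ~(forall x. Q(x)) | ~(~(forall u. exists t. (Q(u) | ~Q(t))) | (exists s. Q(s)))
Move each ¬ inward, flipping quantifiers it crosses:
  (exists x. ~Q(x)) | (forall u. exists t. (Q(u) | ~Q(t))) & (forall s. ~Q(s))
All bound variables are already distinct, so no renaming is needed.
Pull the quantifiers to the front (each side's bound variable is not free in the other side):
  exists x. forall u. exists t. forall s. (~Q(x) | (Q(u) | ~Q(t)) & ~Q(s))
The quantifier forall x sits under an odd number of negations (counting the antecedent side of each →), so it flips to exists x.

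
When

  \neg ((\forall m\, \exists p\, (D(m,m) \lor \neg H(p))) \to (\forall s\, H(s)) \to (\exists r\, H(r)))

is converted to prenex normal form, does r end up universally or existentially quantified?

First replace A → B with ¬A ∨ B.
  \neg (\neg (\forall m\, \exists p\, (D(m,m) \lor \neg H(p))) \lor \neg (\forall s\, H(s)) \lor (\exists r\, H(r)))
Drive negations inward (¬∀x A ≡ ∃x ¬A, ¬∃x A ≡ ∀x ¬A, De Morgan for ∧/∨):
  (\forall m\, \exists p\, (D(m,m) \lor \neg H(p))) \land (\forall s\, H(s)) \land (\forall r\, \neg H(r))
Finally move all quantifiers to the prefix:
  \forall m\, \exists p\, \forall s\, \forall r\, ((D(m,m) \lor \neg H(p)) \land H(s) \land \neg H(r))
The quantifier \exists r sits under an odd number of negations (counting the antecedent side of each →), so it flips to \forall r.

universal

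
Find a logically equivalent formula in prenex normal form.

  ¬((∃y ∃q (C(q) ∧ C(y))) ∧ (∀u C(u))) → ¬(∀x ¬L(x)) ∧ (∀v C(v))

∃y ∃q ∀u ∃x ∀v (C(q) ∧ C(y) ∧ C(u) ∨ L(x) ∧ C(v))

First replace A → B with ¬A ∨ B.
  ¬¬((∃y ∃q (C(q) ∧ C(y))) ∧ (∀u C(u))) ∨ ¬(∀x ¬L(x)) ∧ (∀v C(v))
Drive negations inward (¬∀x A ≡ ∃x ¬A, ¬∃x A ≡ ∀x ¬A, De Morgan for ∧/∨):
  (∃y ∃q (C(q) ∧ C(y))) ∧ (∀u C(u)) ∨ (∃x L(x)) ∧ (∀v C(v))
Finally move all quantifiers to the prefix:
  ∃y ∃q ∀u ∃x ∀v (C(q) ∧ C(y) ∧ C(u) ∨ L(x) ∧ C(v))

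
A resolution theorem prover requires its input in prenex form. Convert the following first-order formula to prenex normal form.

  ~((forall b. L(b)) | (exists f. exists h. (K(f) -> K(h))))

exists b. forall f. forall h. (~L(b) & K(f) & ~K(h))

Eliminate → and ↔ using ¬ and ∨.
  ~((forall b. L(b)) | (exists f. exists h. (~K(f) | K(h))))
Drive negations inward (¬∀x A ≡ ∃x ¬A, ¬∃x A ≡ ∀x ¬A, De Morgan for ∧/∨):
  (exists b. ~L(b)) & (forall f. forall h. (K(f) & ~K(h)))
All bound variables are already distinct, so no renaming is needed.
Pull the quantifiers to the front (each side's bound variable is not free in the other side):
  exists b. forall f. forall h. (~L(b) & K(f) & ~K(h))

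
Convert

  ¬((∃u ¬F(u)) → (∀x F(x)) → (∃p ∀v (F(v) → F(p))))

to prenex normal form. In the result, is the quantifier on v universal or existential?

Rewrite implications/biconditionals: A → B as ¬A ∨ B.
  ¬(¬(∃u ¬F(u)) ∨ ¬(∀x F(x)) ∨ (∃p ∀v (¬F(v) ∨ F(p))))
Push ¬ through the quantifiers and connectives to reach negation normal form:
  (∃u ¬F(u)) ∧ (∀x F(x)) ∧ (∀p ∃v (F(v) ∧ ¬F(p)))
Extract every quantifier outward, since the variables are now distinct and don't occur free across branches:
  ∃u ∀x ∀p ∃v (¬F(u) ∧ F(x) ∧ F(v) ∧ ¬F(p))
The quantifier ∀v sits under an odd number of negations (counting the antecedent side of each →), so it flips to ∃v.

existential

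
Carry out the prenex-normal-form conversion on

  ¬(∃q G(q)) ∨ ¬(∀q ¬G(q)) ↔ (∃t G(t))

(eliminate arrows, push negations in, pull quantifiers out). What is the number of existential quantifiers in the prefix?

First replace A → B with ¬A ∨ B; A ↔ B as (¬A ∨ B) ∧ (¬B ∨ A).
  (¬(¬(∃q G(q)) ∨ ¬(∀q ¬G(q))) ∨ (∃t G(t))) ∧ (¬(∃t G(t)) ∨ ¬(∃q G(q)) ∨ ¬(∀q ¬G(q)))
Move each ¬ inward, flipping quantifiers it crosses:
  ((∃q G(q)) ∧ (∀q ¬G(q)) ∨ (∃t G(t))) ∧ ((∀t ¬G(t)) ∨ (∀q ¬G(q)) ∨ (∃q G(q)))
Give each quantifier a distinct variable: q↦y, t↦v, q↦u1, q↦r.
  ((∃q G(q)) ∧ (∀y ¬G(y)) ∨ (∃t G(t))) ∧ ((∀v ¬G(v)) ∨ (∀u1 ¬G(u1)) ∨ (∃r G(r)))
Extract every quantifier outward, since the variables are now distinct and don't occur free across branches:
  ∃q ∀y ∃t ∀v ∀u1 ∃r ((G(q) ∧ ¬G(y) ∨ G(t)) ∧ (¬G(v) ∨ ¬G(u1) ∨ G(r)))
The prefix is ∃q ∀y ∃t ∀v ∀u1 ∃r: 3 universal, 3 existential.

3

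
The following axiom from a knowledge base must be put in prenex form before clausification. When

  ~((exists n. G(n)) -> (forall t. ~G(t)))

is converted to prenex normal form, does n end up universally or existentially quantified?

existential

Rewrite implications/biconditionals: A → B as ¬A ∨ B.
  ~(~(exists n. G(n)) | (forall t. ~G(t)))
Push ¬ through the quantifiers and connectives to reach negation normal form:
  (exists n. G(n)) & (exists t. G(t))
Extract every quantifier outward, since the variables are now distinct and don't occur free across branches:
  exists n. exists t. (G(n) & G(t))
The quantifier exists n sits under an even number of negations (counting the antecedent side of each →), so it remains existential.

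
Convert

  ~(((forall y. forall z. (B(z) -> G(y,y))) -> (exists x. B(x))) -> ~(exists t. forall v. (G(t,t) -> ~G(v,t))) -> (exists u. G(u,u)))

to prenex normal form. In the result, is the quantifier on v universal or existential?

existential

Eliminate → and ↔ using ¬ and ∨.
  ~(~(~(forall y. forall z. (~B(z) | G(y,y))) | (exists x. B(x))) | ~~(exists t. forall v. (~G(t,t) | ~G(v,t))) | (exists u. G(u,u)))
Drive negations inward (¬∀x A ≡ ∃x ¬A, ¬∃x A ≡ ∀x ¬A, De Morgan for ∧/∨):
  ((exists y. exists z. (B(z) & ~G(y,y))) | (exists x. B(x))) & (forall t. exists v. (G(t,t) & G(v,t))) & (forall u. ~G(u,u))
Extract every quantifier outward, since the variables are now distinct and don't occur free across branches:
  exists y. exists z. exists x. forall t. exists v. forall u. ((B(z) & ~G(y,y) | B(x)) & G(t,t) & G(v,t) & ~G(u,u))
The quantifier forall v sits under an odd number of negations (counting the antecedent side of each →), so it flips to exists v.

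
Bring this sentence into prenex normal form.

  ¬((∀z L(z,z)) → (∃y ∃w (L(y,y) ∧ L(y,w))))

∀z ∀y ∀w (L(z,z) ∧ (¬L(y,y) ∨ ¬L(y,w)))

First replace A → B with ¬A ∨ B.
  ¬(¬(∀z L(z,z)) ∨ (∃y ∃w (L(y,y) ∧ L(y,w))))
Push ¬ through the quantifiers and connectives to reach negation normal form:
  (∀z L(z,z)) ∧ (∀y ∀w (¬L(y,y) ∨ ¬L(y,w)))
Pull the quantifiers to the front (each side's bound variable is not free in the other side):
  ∀z ∀y ∀w (L(z,z) ∧ (¬L(y,y) ∨ ¬L(y,w)))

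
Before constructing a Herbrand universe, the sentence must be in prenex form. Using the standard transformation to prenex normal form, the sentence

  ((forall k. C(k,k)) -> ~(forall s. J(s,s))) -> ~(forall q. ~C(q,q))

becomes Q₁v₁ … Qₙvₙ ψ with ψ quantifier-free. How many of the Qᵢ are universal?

2

Rewrite implications/biconditionals: A → B as ¬A ∨ B.
  ~(~(forall k. C(k,k)) | ~(forall s. J(s,s))) | ~(forall q. ~C(q,q))
Push ¬ through the quantifiers and connectives to reach negation normal form:
  (forall k. C(k,k)) & (forall s. J(s,s)) | (exists q. C(q,q))
All bound variables are already distinct, so no renaming is needed.
Extract every quantifier outward, since the variables are now distinct and don't occur free across branches:
  forall k. forall s. exists q. (C(k,k) & J(s,s) | C(q,q))
The prefix is forall k forall s exists q: 2 universal, 1 existential.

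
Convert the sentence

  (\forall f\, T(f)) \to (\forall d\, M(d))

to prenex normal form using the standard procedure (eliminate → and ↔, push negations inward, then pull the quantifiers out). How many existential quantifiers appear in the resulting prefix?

Eliminate → and ↔ using ¬ and ∨.
  \neg (\forall f\, T(f)) \lor (\forall d\, M(d))
Drive negations inward (¬∀x A ≡ ∃x ¬A, ¬∃x A ≡ ∀x ¬A, De Morgan for ∧/∨):
  (\exists f\, \neg T(f)) \lor (\forall d\, M(d))
All bound variables are already distinct, so no renaming is needed.
Pull the quantifiers to the front (each side's bound variable is not free in the other side):
  \exists f\, \forall d\, (\neg T(f) \lor M(d))
The prefix is \exists f \forall d: 1 universal, 1 existential.

1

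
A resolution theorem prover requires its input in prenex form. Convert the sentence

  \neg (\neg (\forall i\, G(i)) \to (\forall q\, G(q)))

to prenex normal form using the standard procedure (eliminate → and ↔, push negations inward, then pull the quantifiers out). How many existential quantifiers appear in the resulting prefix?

Eliminate → and ↔ using ¬ and ∨.
  \neg (\neg \neg (\forall i\, G(i)) \lor (\forall q\, G(q)))
Drive negations inward (¬∀x A ≡ ∃x ¬A, ¬∃x A ≡ ∀x ¬A, De Morgan for ∧/∨):
  (\exists i\, \neg G(i)) \land (\exists q\, \neg G(q))
All bound variables are already distinct, so no renaming is needed.
Extract every quantifier outward, since the variables are now distinct and don't occur free across branches:
  \exists i\, \exists q\, (\neg G(i) \land \neg G(q))
The prefix is \exists i \exists q: 0 universal, 2 existential.

2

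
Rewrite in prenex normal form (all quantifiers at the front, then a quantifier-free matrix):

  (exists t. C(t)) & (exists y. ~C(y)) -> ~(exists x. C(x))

Eliminate → and ↔ using ¬ and ∨.
  ~((exists t. C(t)) & (exists y. ~C(y))) | ~(exists x. C(x))
Push ¬ through the quantifiers and connectives to reach negation normal form:
  (forall t. ~C(t)) | (forall y. C(y)) | (forall x. ~C(x))
All bound variables are already distinct, so no renaming is needed.
Pull the quantifiers to the front (each side's bound variable is not free in the other side):
  forall t. forall y. forall x. (~C(t) | C(y) | ~C(x))

forall t. forall y. forall x. (~C(t) | C(y) | ~C(x))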